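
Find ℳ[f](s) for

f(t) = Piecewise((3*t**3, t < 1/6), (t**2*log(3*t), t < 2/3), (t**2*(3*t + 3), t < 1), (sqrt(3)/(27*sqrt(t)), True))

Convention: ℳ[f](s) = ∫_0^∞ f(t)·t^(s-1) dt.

(480*2**(2*s)*(1 - 2*s)*(s + 2)**2 + 96*2**(2*s)*(s + 2)*(s + 3)*(2*s - 1)*log(2) - 288*2**(2*s)*(s + 2)*(2*s - 1) - 96*2**(2*s)*(s + 3)*(2*s - 1) - 16*sqrt(3)*6**s*(s + 2)**2*(s + 3) + 1296*6**s*(s + 2)**2*(2*s - 1) + 648*6**s*(s + 2)*(2*s - 1) + 3*(s + 2)**2*(2*s - 1) + 6*(s + 2)*(s + 3)*(2*s - 1)*log(2) + 6*(s + 3)*(2*s - 1))/(216*6**s*(s + 2)**2*(s + 3)*(2*s - 1))
  -3 < Re(s) < 1/2

remove the shared t-power first: 3*t on [0, 1/6); log(3*t) on [1/6, 2/3); 3*t + 3 on [2/3, 1); …
reversing the common scale on t: t on [0, 1/2); log(t) on [1/2, 2); t + 3 on [2, 3); …
summing 4 kernel integrals split by 1/6, 2/3, 1 yields ℳ[f](s)
for t in [0, 1/6): the term is ∫ 3*t**3·t^(s-1)
∫ over [1/6, 2/3) of t**2*log(3*t)·t^(s-1) joins the sum
∫ over [2/3, 1) of t**2*(3*t + 3)·t^(s-1) joins the sum
on [1, ∞): add ∫ sqrt(3)/(27*sqrt(t))·t^(s-1) dt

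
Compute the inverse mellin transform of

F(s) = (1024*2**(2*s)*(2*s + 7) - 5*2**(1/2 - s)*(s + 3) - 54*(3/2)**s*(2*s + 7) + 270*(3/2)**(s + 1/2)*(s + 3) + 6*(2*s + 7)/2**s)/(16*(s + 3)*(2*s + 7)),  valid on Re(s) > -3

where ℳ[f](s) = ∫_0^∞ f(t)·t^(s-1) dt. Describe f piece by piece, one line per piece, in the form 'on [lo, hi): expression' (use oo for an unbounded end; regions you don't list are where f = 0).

breakpoints 1/2, 3/2: one integral from each of the 3 segments
∫ 3*t**3·t^(s-1) over [0, 1/2)
on [1/2, 3/2) integrate f = 5*t**(7/2)/2 against the kernel
between 3/2 and 4 the integrand is t**3·t^(s-1)

on [0, 1/2): 3*t**3
on [1/2, 3/2): 5*t**(7/2)/2
on [3/2, 4): t**3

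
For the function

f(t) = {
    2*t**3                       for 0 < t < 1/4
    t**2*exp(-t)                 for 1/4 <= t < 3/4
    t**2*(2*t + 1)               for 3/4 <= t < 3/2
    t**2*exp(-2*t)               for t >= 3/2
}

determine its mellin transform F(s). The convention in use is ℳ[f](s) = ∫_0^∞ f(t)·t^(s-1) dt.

(32*2**(2*s)*(s + 2)*(s + 3)*uppergamma(s + 2, 1/4) - 32*2**(2*s)*(s + 2)*(s + 3)*uppergamma(s + 2, 3/4) + 8*2**s*(s + 2)*(s + 3)*uppergamma(s + 2, 3) - 45*3**s*(s + 2) - 18*3**s + 288*6**s*(s + 2) + 72*6**s + s + 2)/(32*2**(2*s)*(s + 2)*(s + 3))
  Re(s) > -3

strip the shared t-power: 2*t on [0, 1/4); exp(-t) on [1/4, 3/4); 2*t + 1 on [3/4, 3/2); …
undo the common scale on t: t on [0, 1/2); exp(-t/2) on [1/2, 3/2); t + 1 on [3/2, 3); …
decompose at 1/4, 3/4, 3/2; ℳ[f](s) sums the 4 pieces' integrals
piece [0, 1/4): integrate 2*t**3 against the kernel
[1/4, 3/4) adds the kernel integral of t**2*exp(-t)
[3/4, 3/2) adds the kernel integral of t**2*(2*t + 1)
segment 3/2 to ∞ holds t**2*exp(-2*t); add its integral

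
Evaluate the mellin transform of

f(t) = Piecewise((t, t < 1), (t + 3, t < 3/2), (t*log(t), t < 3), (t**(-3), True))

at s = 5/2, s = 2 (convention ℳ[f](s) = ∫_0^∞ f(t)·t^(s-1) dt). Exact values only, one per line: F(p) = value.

decompose at 1, 3/2, 3; ℳ[f](s) sums the 4 pieces' integrals
for t in [0, 1): the term is ∫ t·t^(s-1)
on [1, 3/2) integrate f = (t + 3) against the kernel
for t in [3/2, 3): the term is ∫ t*log(t)·t^(s-1)
∫ over [3, ∞) of t**(-3)·t^(s-1) joins the sum

F(5/2) = -226*sqrt(3)/147 - 27*sqrt(6)*log(3)/56 - 6/5 + 27*sqrt(6)*log(2)/56 + 3861*sqrt(6)/1960 + 54*sqrt(3)*log(3)/7
F(2) = 17/24 + 9*log(2)/8 + 63*log(3)/8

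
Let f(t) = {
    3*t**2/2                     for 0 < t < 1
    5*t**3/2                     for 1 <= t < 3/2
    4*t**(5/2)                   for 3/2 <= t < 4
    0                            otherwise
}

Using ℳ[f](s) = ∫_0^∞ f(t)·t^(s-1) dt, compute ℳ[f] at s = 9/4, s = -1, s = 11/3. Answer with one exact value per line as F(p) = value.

linearity at 1, 3/2 turns ℳ[f](s) into 3 summed integrals
between 0 and 1 the integrand is 3*t**2/2·t^(s-1)
for t in [1, 3/2): the term is ∫ 5*t**3/2·t^(s-1)
on [3/2, 4): add ∫ 4*t**(5/2)·t^(s-1) dt

F(9/4) = -81*2**(1/4)*3**(3/4)/38 - 44/357 + 405*2**(3/4)*3**(1/4)/224 + 8192*sqrt(2)/19
F(-1) = 1171/48 - 2*sqrt(6)
F(11/3) = -2187*2**(5/6)*3**(1/6)/592 - 15/136 + 2187*2**(1/3)*3**(2/3)/1024 + 98304*2**(1/3)/37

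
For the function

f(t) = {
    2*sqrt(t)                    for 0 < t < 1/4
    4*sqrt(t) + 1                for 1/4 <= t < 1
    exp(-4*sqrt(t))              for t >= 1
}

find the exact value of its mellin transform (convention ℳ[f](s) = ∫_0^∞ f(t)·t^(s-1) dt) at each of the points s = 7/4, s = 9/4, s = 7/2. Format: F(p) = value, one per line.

F(7/4) = -4*sqrt(2)/63 + 15*sqrt(pi)*erfc(2)/512 + 119*exp(-4)/128 + 148/63
F(9/4) = -5*sqrt(2)/198 + 105*sqrt(pi)*erfc(2)/4096 + 1345*exp(-4)/1024 + 188/99
F(7/2) = 2185*exp(-4)/512 + 4593/3584

peel off the power substitution: 2*t on [0, 1/2); 4*t + 1 on [1/2, 1); exp(-4*t) on [1, ∞)
peel off the common scale on t: t on [0, 1); 2*t + 1 on [1, 2); exp(-2*t) on [2, ∞)
decompose at 1/4, 1; ℳ[f](s) sums the 3 pieces' integrals
∫ 2*sqrt(t)·t^(s-1) over [0, 1/4)
segment 1/4 to 1 holds (4*sqrt(t) + 1); add its integral
[1, ∞) adds the kernel integral of exp(-4*sqrt(t))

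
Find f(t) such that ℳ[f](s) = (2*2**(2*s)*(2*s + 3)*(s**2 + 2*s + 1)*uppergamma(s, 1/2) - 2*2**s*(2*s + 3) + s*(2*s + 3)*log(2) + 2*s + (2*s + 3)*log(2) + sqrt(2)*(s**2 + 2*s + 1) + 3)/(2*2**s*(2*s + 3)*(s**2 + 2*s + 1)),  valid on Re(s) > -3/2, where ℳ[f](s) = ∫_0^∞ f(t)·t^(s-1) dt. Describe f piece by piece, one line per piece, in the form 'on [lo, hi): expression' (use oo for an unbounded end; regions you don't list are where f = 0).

on [0, 1/2): t**(3/2)
on [1/2, 1): t*log(t)
on [1, oo): exp(-t/2)

split f at 1/2, 1: ℳ[f](s) collects 3 kernel integrals
between 0 and 1/2 the integrand is t**(3/2)·t^(s-1)
[1/2, 1) adds the kernel integral of t*log(t)
piece [1, ∞): integrate exp(-t/2) against the kernel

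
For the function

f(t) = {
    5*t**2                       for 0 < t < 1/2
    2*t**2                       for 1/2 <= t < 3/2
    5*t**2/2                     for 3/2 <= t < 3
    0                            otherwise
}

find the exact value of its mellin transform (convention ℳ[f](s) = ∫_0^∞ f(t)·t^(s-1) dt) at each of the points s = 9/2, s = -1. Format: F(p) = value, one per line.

F(9/2) = -729*sqrt(6)/1664 + 3*sqrt(2)/832 + 3645*sqrt(3)/13
F(-1) = 33/4

the 3 pieces separated at 1/2, 3/2 each add one integral
on [0, 1/2) integrate f = 5*t**2 against the kernel
between 1/2 and 3/2 the integrand is 2*t**2·t^(s-1)
[3/2, 3) adds the kernel integral of 5*t**2/2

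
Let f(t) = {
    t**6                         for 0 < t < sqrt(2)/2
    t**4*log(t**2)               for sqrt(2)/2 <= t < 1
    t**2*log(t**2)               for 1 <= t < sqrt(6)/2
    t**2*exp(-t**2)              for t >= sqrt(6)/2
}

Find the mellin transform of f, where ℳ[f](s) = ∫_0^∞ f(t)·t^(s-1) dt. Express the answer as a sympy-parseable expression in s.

strip the shared t-power: t**4 on [0, sqrt(2)/2); t**2*log(t**2) on [sqrt(2)/2, 1); log(t**2) on [1, sqrt(6)/2); …
the power substitution comes off first: t**2 on [0, 1/2); t*log(t) on [1/2, 1); log(t) on [1, 3/2); …
linearity at sqrt(2)/2, 1, sqrt(6)/2 turns ℳ[f](s) into 4 summed integrals
between 0 and sqrt(2)/2 the integrand is t**6·t^(s-1)
between sqrt(2)/2 and 1 the integrand is t**4*log(t**2)·t^(s-1)
segment [1, sqrt(6)/2) carries t**2*log(t**2); integrate it
[sqrt(6)/2, ∞) adds the kernel integral of t**2*exp(-t**2)

(4*2**(s/2)*(s + 2)**2*(s + 6)*(4*s + (s + 2)**2 + 12)*uppergamma(s/2 + 1, 3/2) - 16*2**(s/2)*(s + 2)**2*(s + 6) + 16*2**(s/2)*(s + 6)*(4*s + (s + 2)**2 + 12) + 3**(s/2)*(s + 2)*(s + 6)*(-12*log(2) + 12*log(3))*(4*s + (s + 2)**2 + 12) - 24*3**(s/2)*(s + 6)*(4*s + (s + 2)**2 + 12) + (s + 2)**3*(s + 6)*log(4) + 4*(s + 2)**2*(s + 6)*log(2) + 4*(s + 2)**2*(s + 6) + (s + 2)**2*(4*s + (s + 2)**2 + 12))/(8*2**(s/2)*(s + 2)**2*(s + 6)*(4*s + (s + 2)**2 + 12))
  Re(s) > -6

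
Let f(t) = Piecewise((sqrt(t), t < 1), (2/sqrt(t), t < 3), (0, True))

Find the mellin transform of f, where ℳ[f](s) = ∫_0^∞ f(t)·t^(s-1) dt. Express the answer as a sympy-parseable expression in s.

back out the shared t-power: t**(3/2) on [0, 1); 2*sqrt(t) on [1, 3)
the 2 pieces separated at 1 each add one integral
segment [0, 1) carries sqrt(t); integrate it
on [1, 3): add ∫ 2/sqrt(t)·t^(s-1) dt

2*(2*3**(s + 1/2)*(2*s + 1) - 6*s - 9)/(3*(2*s - 1)*(2*s + 1))
  Re(s) > -1/2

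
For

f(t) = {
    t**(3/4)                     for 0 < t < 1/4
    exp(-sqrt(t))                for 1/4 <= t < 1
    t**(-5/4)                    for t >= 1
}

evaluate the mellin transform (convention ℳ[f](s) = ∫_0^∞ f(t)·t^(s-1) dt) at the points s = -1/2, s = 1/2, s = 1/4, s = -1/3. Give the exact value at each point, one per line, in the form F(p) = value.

strip the power substitution: t**(3/2) on [0, 1/2); exp(-t) on [1/2, 1); t**(-5/2) on [1, ∞)
slice at 1/4, 1, transform all 3 pieces, and sum them
between 0 and 1/4 the integrand is t**(3/4)·t^(s-1)
the [1/4, 1) slice contributes ∫ exp(-sqrt(t))·t^(s-1) dt
over [1, ∞), the kernel integral of t**(-5/4) enters the sum

F(-1/2) = -2*expint(2, 1) + 4/7 + 4*expint(2, 1/2) + 2*sqrt(2)
F(1/2) = -2*exp(-1) + sqrt(2)/10 + 2*exp(-1/2) + 4/3
F(1/4) = -2*sqrt(pi)*erfc(1) + 2*sqrt(pi)*erfc(sqrt(2)/2) + 5/4
F(-1/3) = -2*uppergamma(-2/3, 1) + 12/19 + 2*uppergamma(-2/3, 1/2) + 6*2**(1/6)/5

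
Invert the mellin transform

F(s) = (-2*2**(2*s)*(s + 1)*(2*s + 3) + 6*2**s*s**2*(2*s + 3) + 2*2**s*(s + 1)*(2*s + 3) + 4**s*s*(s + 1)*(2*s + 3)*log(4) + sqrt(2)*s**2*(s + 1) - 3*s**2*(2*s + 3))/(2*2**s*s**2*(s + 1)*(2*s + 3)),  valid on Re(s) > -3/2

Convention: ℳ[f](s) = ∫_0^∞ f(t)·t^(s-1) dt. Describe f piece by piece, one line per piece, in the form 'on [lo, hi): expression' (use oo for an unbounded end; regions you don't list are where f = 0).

treat the 3 regions marked off by 1/2, 1 separately and sum
segment 0 to 1/2 holds t**(3/2); add its integral
∫ over [1/2, 1) of 3*t·t^(s-1) joins the sum
∫ log(t)·t^(s-1) over [1, 2)

on [0, 1/2): t**(3/2)
on [1/2, 1): 3*t
on [1, 2): log(t)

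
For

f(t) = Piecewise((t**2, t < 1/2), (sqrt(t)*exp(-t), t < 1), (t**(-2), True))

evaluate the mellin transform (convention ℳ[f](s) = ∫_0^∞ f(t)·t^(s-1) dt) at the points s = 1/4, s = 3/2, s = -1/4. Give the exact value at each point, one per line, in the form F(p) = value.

invert the shared t-power to get t**(3/2) on [0, 1/2); exp(-t) on [1/2, 1); t**(-5/2) on [1, ∞)
summing 3 kernel integrals split by 1/2, 1 yields ℳ[f](s)
∫ over [0, 1/2) of t**2·t^(s-1) joins the sum
the [1/2, 1) slice contributes ∫ sqrt(t)*exp(-t)·t^(s-1) dt
over [1, ∞), the kernel integral of t**(-2) enters the sum

F(1/4) = -uppergamma(3/4, 1) + 2**(3/4)/18 + 4/7 + uppergamma(3/4, 1/2)
F(3/2) = -2*exp(-1) + sqrt(2)/56 + 3*exp(-1/2)/2 + 2
F(-1/4) = -uppergamma(1/4, 1) + 2**(1/4)/7 + 4/9 + uppergamma(1/4, 1/2)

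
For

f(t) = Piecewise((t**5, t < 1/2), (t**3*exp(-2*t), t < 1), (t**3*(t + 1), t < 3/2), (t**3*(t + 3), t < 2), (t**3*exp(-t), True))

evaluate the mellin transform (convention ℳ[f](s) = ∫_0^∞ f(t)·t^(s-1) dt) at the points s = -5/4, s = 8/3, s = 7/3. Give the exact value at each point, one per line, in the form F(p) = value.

F(-5/4) = 2**(1/4)*(-3960*3**(3/4) - 2160*2**(3/4) - 1155*uppergamma(7/4, 2) + 77 + 1155*uppergamma(7/4, 1) + 2310*2**(3/4)*uppergamma(7/4, 2) + 22560*sqrt(2))/4620
F(8/3) = 2**(1/3)*(-670680*3**(2/3) - 7820*uppergamma(17/3, 2) - 81696*2**(2/3) + 255 + 7820*uppergamma(17/3, 1) + 13283328*2**(1/3) + 250240*2**(2/3)*uppergamma(17/3, 2))/500480
F(7/3) = 2**(2/3)*(-152361*3**(1/3) - 1672*uppergamma(16/3, 2) - 18480*2**(1/3) + 57 + 1672*uppergamma(16/3, 1) + 1503744*2**(2/3) + 53504*2**(1/3)*uppergamma(16/3, 2))/107008

the shared t-power comes off first: t**3 on [0, 1/2); t*exp(-2*t) on [1/2, 1); t*(t + 1) on [1, 3/2); …
strip the shared t-power: t**2 on [0, 1/2); exp(-2*t) on [1/2, 1); t + 1 on [1, 3/2); …
decompose at 1/2, 1, 3/2, 2; ℳ[f](s) sums the 5 pieces' integrals
on [0, 1/2): add ∫ t**5·t^(s-1) dt
segment [1/2, 1) carries t**3*exp(-2*t); integrate it
over [1, 3/2), the kernel integral of t**3*(t + 1) enters the sum
on [3/2, 2) integrate f = t**3*(t + 3) against the kernel
segment 2 to ∞ holds t**3*exp(-t); add its integral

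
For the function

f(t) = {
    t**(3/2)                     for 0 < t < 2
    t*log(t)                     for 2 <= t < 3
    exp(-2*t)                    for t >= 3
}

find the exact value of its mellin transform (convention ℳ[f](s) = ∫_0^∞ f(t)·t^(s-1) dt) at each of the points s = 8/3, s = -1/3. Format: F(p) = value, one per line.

F(8/3) = -243*3**(2/3)/121 - 24*2**(2/3)*log(2)/11 + 2**(1/3)*uppergamma(8/3, 6)/8 + 72*2**(2/3)/121 + 96*2**(1/6)/25 + 81*3**(2/3)*log(3)/11
F(-1/3) = -9*3**(2/3)/4 + 2**(1/3)*uppergamma(-1/3, 6) + log(3**(3*3**(2/3)/2)/2**(3*2**(2/3)/2)) + 12*2**(1/6)/7 + 9*2**(2/3)/4

along the cuts 2, 3, ℳ[f](s) splits into 3 integrals
segment [0, 2) carries t**(3/2); integrate it
piece [2, 3): integrate t*log(t) against the kernel
for t in [3, ∞): the term is ∫ exp(-2*t)·t^(s-1)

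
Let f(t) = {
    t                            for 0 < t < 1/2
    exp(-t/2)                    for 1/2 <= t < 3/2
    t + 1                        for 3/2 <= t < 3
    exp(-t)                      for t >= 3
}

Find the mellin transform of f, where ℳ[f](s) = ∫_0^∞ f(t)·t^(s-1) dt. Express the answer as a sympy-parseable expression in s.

(2*2**s*s*(s + 1)*uppergamma(s, 3) - 5*3**s*s - 2*3**s + 2*4**s*s*(s + 1)*uppergamma(s, 1/4) - 2*4**s*s*(s + 1)*uppergamma(s, 3/4) + 8*6**s*s + 2*6**s + s)/(2*2**s*s*(s + 1))
  Re(s) > -1

split f at 1/2, 3/2, 3: ℳ[f](s) collects 4 kernel integrals
over [0, 1/2), the kernel integral of t enters the sum
segment 1/2 to 3/2 holds exp(-t/2); add its integral
segment [3/2, 3) carries (t + 1); integrate it
the [3, ∞) slice contributes ∫ exp(-t)·t^(s-1) dt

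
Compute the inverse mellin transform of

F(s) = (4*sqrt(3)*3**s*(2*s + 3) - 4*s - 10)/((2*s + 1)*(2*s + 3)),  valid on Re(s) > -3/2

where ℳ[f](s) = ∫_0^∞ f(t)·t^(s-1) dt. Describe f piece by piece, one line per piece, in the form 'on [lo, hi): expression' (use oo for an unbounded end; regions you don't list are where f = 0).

on [0, 1): t**(3/2)
on [1, 3): 2*sqrt(t)

split f at 1: ℳ[f](s) collects 2 kernel integrals
between 0 and 1 the integrand is t**(3/2)·t^(s-1)
∫ 2*sqrt(t)·t^(s-1) over [1, 3)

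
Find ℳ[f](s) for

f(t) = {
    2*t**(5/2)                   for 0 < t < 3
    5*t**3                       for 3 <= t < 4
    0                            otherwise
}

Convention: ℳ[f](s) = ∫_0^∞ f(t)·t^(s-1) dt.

split f at 3: ℳ[f](s) collects 2 kernel integrals
on [0, 3) integrate f = 2*t**(5/2) against the kernel
on [3, 4) integrate f = 5*t**3 against the kernel

(320*2**(2*s)*(2*s + 5) - 135*3**s*(2*s + 5) + 36*3**(s + 1/2)*(s + 3))/((s + 3)*(2*s + 5))
  Re(s) > -5/2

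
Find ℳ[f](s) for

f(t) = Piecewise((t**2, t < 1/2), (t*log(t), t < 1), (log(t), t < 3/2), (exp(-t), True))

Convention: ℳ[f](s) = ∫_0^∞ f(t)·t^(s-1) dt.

f breaks at 1/2, 1, 3/2 into 4 integrals to sum
∫ t**2·t^(s-1) over [0, 1/2)
on [1/2, 1): add ∫ t*log(t)·t^(s-1) dt
over [1, 3/2), the kernel integral of log(t) enters the sum
for t in [3/2, ∞): the term is ∫ exp(-t)·t^(s-1)

(4*2**s*s**2*(s + 2)*(s**2 + 2*s + 1)*uppergamma(s, 3/2) - 4*2**s*s**2*(s + 2) + 4*2**s*(s + 2)*(s**2 + 2*s + 1) + 3**s*s*(s + 2)*(-4*log(2) + 4*log(3))*(s**2 + 2*s + 1) - 4*3**s*(s + 2)*(s**2 + 2*s + 1) + s**3*(s + 2)*log(4) + s**2*(s + 2)*log(4) + 2*s**2*(s + 2) + s**2*(s**2 + 2*s + 1))/(4*2**s*s**2*(s + 2)*(s**2 + 2*s + 1))
  Re(s) > -2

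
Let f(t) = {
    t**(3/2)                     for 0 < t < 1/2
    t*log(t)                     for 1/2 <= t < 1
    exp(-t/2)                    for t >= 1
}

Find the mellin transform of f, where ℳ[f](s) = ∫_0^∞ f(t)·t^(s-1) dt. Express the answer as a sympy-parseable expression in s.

(2*2**(2*s)*(2*s + 3)*(s**2 + 2*s + 1)*uppergamma(s, 1/2) - 2*2**s*(2*s + 3) + s*(2*s + 3)*log(2) + 2*s + (2*s + 3)*log(2) + sqrt(2)*(s**2 + 2*s + 1) + 3)/(2*2**s*(2*s + 3)*(s**2 + 2*s + 1))
  Re(s) > -3/2

breakpoints 1/2, 1: one integral from each of the 3 segments
for t in [0, 1/2): the term is ∫ t**(3/2)·t^(s-1)
on [1/2, 1) integrate f = t*log(t) against the kernel
between 1 and ∞ the integrand is exp(-t/2)·t^(s-1)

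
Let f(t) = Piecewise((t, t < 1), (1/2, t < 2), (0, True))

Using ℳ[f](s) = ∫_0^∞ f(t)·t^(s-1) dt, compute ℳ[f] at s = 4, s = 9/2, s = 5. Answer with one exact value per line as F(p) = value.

breakpoints 1: one integral from each of the 2 segments
between 0 and 1 the integrand is t·t^(s-1)
on [1, 2) integrate f = 1/2 against the kernel

F(4) = 83/40
F(9/2) = 7/99 + 16*sqrt(2)/9
F(5) = 49/15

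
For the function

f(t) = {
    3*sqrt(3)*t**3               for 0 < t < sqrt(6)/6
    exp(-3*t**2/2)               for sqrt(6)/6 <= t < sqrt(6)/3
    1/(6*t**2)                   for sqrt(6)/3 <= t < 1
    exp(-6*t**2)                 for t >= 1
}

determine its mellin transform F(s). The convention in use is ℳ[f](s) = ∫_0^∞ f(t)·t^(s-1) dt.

(-6*2**s*6**(s/2)*(s - 2)*(s + 3)*uppergamma(s/2, 1) + 6*6**(s/2)*(s - 2)*(s + 3)*uppergamma(s/2, 6) + 3*sqrt(2)*6**(s/2)*(s - 2) + 2*6**s*(s + 3) + 6*(2*sqrt(6))**s*(s - 2)*(s + 3)*uppergamma(s/2, 1/4) - 3*(2*sqrt(6))**s*(s + 3))/(12*6**s*(s - 2)*(s + 3))
  Re(s) > -3

reversing the power substitution: 3*sqrt(3)*t**(3/2) on [0, 1/6); exp(-3*t/2) on [1/6, 2/3); 1/(6*t) on [2/3, 1); …
remove the common scale on t first: t**(3/2) on [0, 1/2); exp(-t/2) on [1/2, 2); 1/(2*t) on [2, 3); …
split f at sqrt(6)/6, sqrt(6)/3, 1: ℳ[f](s) collects 4 kernel integrals
for t in [0, sqrt(6)/6): the term is ∫ 3*sqrt(3)*t**3·t^(s-1)
segment [sqrt(6)/6, sqrt(6)/3) carries exp(-3*t**2/2); integrate it
[sqrt(6)/3, 1) adds the kernel integral of 1/(6*t**2)
on [1, ∞): add ∫ exp(-6*t**2)·t^(s-1) dt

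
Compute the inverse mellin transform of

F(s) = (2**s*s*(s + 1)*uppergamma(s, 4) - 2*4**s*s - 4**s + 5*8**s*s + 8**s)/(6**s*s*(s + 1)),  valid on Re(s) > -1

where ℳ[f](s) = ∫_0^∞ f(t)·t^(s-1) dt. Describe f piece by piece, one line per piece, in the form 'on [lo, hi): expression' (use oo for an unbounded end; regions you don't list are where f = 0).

invert the common scale on t to get t on [0, 1); 2*t + 1 on [1, 2); exp(-2*t) on [2, ∞)
integrate the 3 segments split at 2/3, 4/3, then add the results
∫ 3*t/2·t^(s-1) over [0, 2/3)
the [2/3, 4/3) slice contributes ∫ (3*t + 1)·t^(s-1) dt
on [4/3, ∞): add ∫ exp(-3*t)·t^(s-1) dt

on [0, 2/3): 3*t/2
on [2/3, 4/3): 3*t + 1
on [4/3, oo): exp(-3*t)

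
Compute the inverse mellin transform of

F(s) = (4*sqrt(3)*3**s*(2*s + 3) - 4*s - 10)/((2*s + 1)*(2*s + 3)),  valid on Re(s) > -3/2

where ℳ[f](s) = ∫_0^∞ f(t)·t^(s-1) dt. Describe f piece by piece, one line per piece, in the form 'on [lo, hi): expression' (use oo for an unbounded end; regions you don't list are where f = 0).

integrate the 2 segments split at 1, then add the results
for t in [0, 1): the term is ∫ t**(3/2)·t^(s-1)
the [1, 3) slice contributes ∫ 2*sqrt(t)·t^(s-1) dt

on [0, 1): t**(3/2)
on [1, 3): 2*sqrt(t)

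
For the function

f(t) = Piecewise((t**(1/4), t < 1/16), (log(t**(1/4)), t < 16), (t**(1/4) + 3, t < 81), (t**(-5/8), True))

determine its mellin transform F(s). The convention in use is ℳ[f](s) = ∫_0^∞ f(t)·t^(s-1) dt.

(-4320*2**(8*s)*s**2*(8*s - 5) + 216*2**(8*s)*s*(4*s + 1)*(8*s - 5)*log(2) - 648*2**(8*s)*s*(8*s - 5) - 54*2**(8*s)*(4*s + 1)*(8*s - 5) - 64*sqrt(3)*6**(4*s)*s**2*(4*s + 1) + 5184*6**(4*s)*s**2*(8*s - 5) + 648*6**(4*s)*s*(8*s - 5) + 432*s**2*(8*s - 5) + 216*s*(4*s + 1)*(8*s - 5)*log(2) + (8*s - 5)*(216*s + 54))/(216*2**(4*s)*s**2*(4*s + 1)*(8*s - 5))
  -1/4 < Re(s) < 5/8

strip the power substitution: sqrt(t) on [0, 1/4); log(sqrt(t)) on [1/4, 4); sqrt(t) + 3 on [4, 9); …
strip the power substitution: t on [0, 1/2); log(t) on [1/2, 2); t + 3 on [2, 3); …
summing 4 kernel integrals split by 1/16, 16, 81 yields ℳ[f](s)
segment 0 to 1/16 holds t**(1/4); add its integral
segment 1/16 to 16 holds log(t**(1/4)); add its integral
∫ over [16, 81) of (t**(1/4) + 3)·t^(s-1) joins the sum
the [81, ∞) slice contributes ∫ t**(-5/8)·t^(s-1) dt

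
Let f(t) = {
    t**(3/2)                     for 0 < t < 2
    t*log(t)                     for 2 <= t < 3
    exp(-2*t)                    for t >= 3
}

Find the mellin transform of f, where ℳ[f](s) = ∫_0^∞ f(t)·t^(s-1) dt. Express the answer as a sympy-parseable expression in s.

along the cuts 2, 3, ℳ[f](s) splits into 3 integrals
piece [0, 2): integrate t**(3/2) against the kernel
the [2, 3) slice contributes ∫ t*log(t)·t^(s-1) dt
on [3, ∞) integrate f = exp(-2*t) against the kernel

(-12**s*s*(2*s + 3)*log(4) - 12**s*(2*s + 3)*log(4) + 12**s*(4*s + 6) + 12**s*sqrt(2)*(4*s**2 + 8*s + 4) + 3*18**s*s*(2*s + 3)*log(3) + 18**s*(-6*s - 9) + 3*18**s*(2*s + 3)*log(3) + 3**s*(2*s + 3)*(s**2 + 2*s + 1)*uppergamma(s, 6))/(6**s*(2*s + 3)*(s**2 + 2*s + 1))
  Re(s) > -3/2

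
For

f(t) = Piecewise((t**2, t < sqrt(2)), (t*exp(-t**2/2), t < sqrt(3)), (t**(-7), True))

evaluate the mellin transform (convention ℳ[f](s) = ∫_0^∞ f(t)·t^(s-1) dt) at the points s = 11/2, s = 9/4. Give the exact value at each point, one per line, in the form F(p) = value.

undo the shared t-power: t on [0, sqrt(2)); exp(-t**2/2) on [sqrt(2), sqrt(3)); t**(-8) on [sqrt(3), ∞)
strip the power substitution: sqrt(t) on [0, 2); exp(-t/2) on [2, 3); t**(-4) on [3, ∞)
treat the 3 regions marked off by sqrt(2), sqrt(3) separately and sum
the [0, sqrt(2)) slice contributes ∫ t**2·t^(s-1) dt
piece [sqrt(2), sqrt(3)): integrate t*exp(-t**2/2) against the kernel
for t in [sqrt(3), ∞): the term is ∫ t**(-7)·t^(s-1)

F(11/2) = -4*2**(1/4)*uppergamma(13/4, 3/2) + 2*3**(1/4)/9 + 16*2**(3/4)/15 + 4*2**(1/4)*uppergamma(13/4, 1)
F(9/4) = -2**(5/8)*uppergamma(13/8, 3/2) + 4*3**(5/8)/513 + 2**(5/8)*uppergamma(13/8, 1) + 16*2**(1/8)/17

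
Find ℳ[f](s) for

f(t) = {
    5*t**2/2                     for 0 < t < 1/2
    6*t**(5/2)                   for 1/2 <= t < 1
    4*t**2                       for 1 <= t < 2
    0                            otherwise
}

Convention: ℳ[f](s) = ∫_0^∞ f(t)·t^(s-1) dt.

(128*2**s*(2*s + 5) - 12*2**(1/2 - s)*(s + 2) + 32*s + 32 + 5*(2*s + 5)/2**s)/(8*(s + 2)*(2*s + 5))
  Re(s) > -2

linearity at 1/2, 1 turns ℳ[f](s) into 3 summed integrals
piece [0, 1/2): integrate 5*t**2/2 against the kernel
∫ 6*t**(5/2)·t^(s-1) over [1/2, 1)
on [1, 2): add ∫ 4*t**2·t^(s-1) dt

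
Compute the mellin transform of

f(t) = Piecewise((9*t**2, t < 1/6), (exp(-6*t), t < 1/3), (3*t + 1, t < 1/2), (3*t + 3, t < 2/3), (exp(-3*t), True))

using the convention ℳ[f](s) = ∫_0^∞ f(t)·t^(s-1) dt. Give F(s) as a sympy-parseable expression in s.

peel off the common scale on t: t**2 on [0, 1/2); exp(-2*t) on [1/2, 1); t + 1 on [1, 3/2); …
the 5 pieces separated at 1/6, 1/3, 1/2, 2/3 each add one integral
on [0, 1/6): add ∫ 9*t**2·t^(s-1) dt
∫ exp(-6*t)·t^(s-1) over [1/6, 1/3)
on [1/3, 1/2) integrate f = (3*t + 1) against the kernel
∫ over [1/2, 2/3) of (3*t + 3)·t^(s-1) joins the sum
[2/3, ∞) adds the kernel integral of exp(-3*t)

(20*2**(2*s)*s*(s + 2) + 12*2**(2*s)*(s + 2) + 4*2**s*s*(s + 1)*(s + 2)*uppergamma(s, 2) - 8*2**s*s*(s + 2) - 4*2**s*(s + 2) - 8*3**s*s*(s + 2) - 8*3**s*(s + 2) + 4*s*(s + 1)*(s + 2)*uppergamma(s, 1) - 4*s*(s + 1)*(s + 2)*uppergamma(s, 2) + s*(s + 1))/(4*6**s*s*(s + 1)*(s + 2))
  Re(s) > -2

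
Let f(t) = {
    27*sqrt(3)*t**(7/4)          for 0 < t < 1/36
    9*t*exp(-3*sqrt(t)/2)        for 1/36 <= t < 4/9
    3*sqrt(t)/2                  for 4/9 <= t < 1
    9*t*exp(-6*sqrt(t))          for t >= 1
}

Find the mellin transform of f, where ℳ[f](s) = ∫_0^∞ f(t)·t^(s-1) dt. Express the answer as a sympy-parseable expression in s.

strip the power substitution: 27*sqrt(3)*t**(7/2) on [0, 1/6); 9*t**2*exp(-3*t/2) on [1/6, 2/3); 3*t/2 on [2/3, 1); …
remove the common scale on t first: t**(7/2) on [0, 1/2); t**2*exp(-t/2) on [1/2, 2); t/2 on [2, 3); …
undo the shared t-power: t**(3/2) on [0, 1/2); exp(-t/2) on [1/2, 2); 1/(2*t) on [2, 3); …
the 4 pieces separated at 1/36, 4/9, 1 each add one integral
piece [0, 1/36): integrate 27*sqrt(3)*t**(7/4) against the kernel
the [1/36, 4/9) slice contributes ∫ 9*t*exp(-3*sqrt(t)/2)·t^(s-1) dt
piece [4/9, 1): integrate 3*sqrt(t)/2 against the kernel
∫ 9*t*exp(-6*sqrt(t))·t^(s-1) over [1, ∞)

(36**s*(2*s + 1)*(4*s + 7)*uppergamma(2*s + 2, 6)/2 + sqrt(2)*36**s*(2*s + 1)/4 + 8*576**s*(2*s + 1)*(4*s + 7)*uppergamma(2*s + 2, 1/4) - 8*576**s*(2*s + 1)*(4*s + 7)*uppergamma(2*s + 2, 1) - 2*576**s*(4*s + 7) + 3*6**(4*s)*(4*s + 7))/(1296**s*(2*s + 1)*(4*s + 7))
  Re(s) > -7/4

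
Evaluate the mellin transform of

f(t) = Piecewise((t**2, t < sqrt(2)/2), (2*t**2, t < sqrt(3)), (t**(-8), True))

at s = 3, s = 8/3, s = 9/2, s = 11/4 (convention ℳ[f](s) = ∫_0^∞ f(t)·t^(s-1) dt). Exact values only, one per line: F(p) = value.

peel off the power substitution: t on [0, 1/2); 2*t on [1/2, 3); t**(-4) on [3, ∞)
breakpoints sqrt(2)/2, sqrt(3): one integral from each of the 3 segments
the [0, sqrt(2)/2) slice contributes ∫ t**2·t^(s-1) dt
[sqrt(2)/2, sqrt(3)) adds the kernel integral of 2*t**2
segment [sqrt(3), ∞) carries t**(-8); integrate it

F(3) = sqrt(2)*(-27 + 1948*sqrt(6))/1080
F(8/3) = 2**(2/3)*(-54 + 3895*6**(1/3))/2016
F(9/2) = 2**(3/4)*(-63 + 27320*6**(1/4))/6552
F(11/4) = 2**(5/8)*(-567 + 40900*6**(3/8))/21546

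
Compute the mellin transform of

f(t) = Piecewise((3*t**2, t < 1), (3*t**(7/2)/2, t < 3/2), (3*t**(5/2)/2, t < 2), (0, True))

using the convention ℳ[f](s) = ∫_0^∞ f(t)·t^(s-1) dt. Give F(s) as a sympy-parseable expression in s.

split f at 1, 3/2: ℳ[f](s) collects 3 kernel integrals
the [0, 1) slice contributes ∫ 3*t**2·t^(s-1) dt
segment 1 to 3/2 holds 3*t**(7/2)/2; add its integral
∫ over [3/2, 2) of 3*t**(5/2)/2·t^(s-1) joins the sum

3*(2**(s + 5/2)*(s + 2)*(2*s + 7) - (3/2)**(s + 5/2)*(s + 2)*(2*s + 7) + (3/2)**(s + 7/2)*(s + 2)*(2*s + 5) - (s + 2)*(2*s + 5) + (2*s + 5)*(2*s + 7))/((s + 2)*(2*s + 5)*(2*s + 7))
  Re(s) > -2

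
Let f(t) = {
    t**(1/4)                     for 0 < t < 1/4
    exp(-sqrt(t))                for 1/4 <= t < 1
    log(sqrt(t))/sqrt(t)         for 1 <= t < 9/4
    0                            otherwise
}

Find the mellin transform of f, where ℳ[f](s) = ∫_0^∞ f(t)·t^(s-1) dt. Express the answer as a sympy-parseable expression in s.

back out the power substitution: sqrt(t) on [0, 1/2); exp(-t) on [1/2, 1); log(t)/t on [1, 3/2)
summing 3 kernel integrals split by 1/4, 1 yields ℳ[f](s)
for t in [0, 1/4): the term is ∫ t**(1/4)·t^(s-1)
between 1/4 and 1 the integrand is exp(-sqrt(t))·t^(s-1)
on [1, 9/4): add ∫ log(sqrt(t))/sqrt(t)·t^(s-1) dt

2**(1 - 2*s)*(4**s*(4*s + 1)*(4*s**2 - 4*s + 1)*uppergamma(2*s, 1/2) - 4**s*(4*s + 1)*(4*s**2 - 4*s + 1)*uppergamma(2*s, 1) + 4**s*(12*s + 3)/3 + 9**s*s*(4*s + 1)*(-4*log(2) + 4*log(3))/3 + 9**s*(-8*s - 2)/3 + 9**s*(4*s + 1)*(-2*log(3) + 2*log(2))/3 + sqrt(2)*(12*s**2 - 12*s + 3)/3)/((4*s + 1)*(4*s**2 - 4*s + 1))
  Re(s) > -1/4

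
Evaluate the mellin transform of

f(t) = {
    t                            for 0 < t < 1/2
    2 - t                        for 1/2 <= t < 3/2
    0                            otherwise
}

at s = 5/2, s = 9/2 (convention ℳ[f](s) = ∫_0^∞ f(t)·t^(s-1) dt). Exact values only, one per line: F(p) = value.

summing 2 kernel integrals split by 1/2 yields ℳ[f](s)
over [0, 1/2), the kernel integral of t enters the sum
the [1/2, 3/2) slice contributes ∫ (2 - t)·t^(s-1) dt

F(5/2) = -9*sqrt(2)/140 + 117*sqrt(6)/280
F(9/2) = sqrt(2)*(-26 + 1377*sqrt(3))/3168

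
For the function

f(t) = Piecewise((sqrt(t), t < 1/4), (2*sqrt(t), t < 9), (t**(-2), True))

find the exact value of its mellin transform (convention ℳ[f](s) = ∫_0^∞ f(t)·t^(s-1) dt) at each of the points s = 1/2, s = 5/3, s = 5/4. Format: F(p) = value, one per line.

F(1/2) = 5759/324
F(5/3) = 2**(2/3)*(-3 + 7880*6**(1/3))/208
F(5/4) = sqrt(2)*(-27 + 11720*sqrt(6))/756

the power substitution comes off first: t on [0, 1/2); 2*t on [1/2, 3); t**(-4) on [3, ∞)
summing 3 kernel integrals split by 1/4, 9 yields ℳ[f](s)
∫ over [0, 1/4) of sqrt(t)·t^(s-1) joins the sum
for t in [1/4, 9): the term is ∫ 2*sqrt(t)·t^(s-1)
for t in [9, ∞): the term is ∫ t**(-2)·t^(s-1)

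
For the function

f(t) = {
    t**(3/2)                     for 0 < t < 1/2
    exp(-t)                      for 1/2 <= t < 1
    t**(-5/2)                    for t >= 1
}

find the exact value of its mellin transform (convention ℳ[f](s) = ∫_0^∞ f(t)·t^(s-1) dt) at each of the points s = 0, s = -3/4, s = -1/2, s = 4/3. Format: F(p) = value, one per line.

F(0) = Ei(-1) + sqrt(2)/6 + 2/5 - Ei(-1/2)
F(-3/4) = -uppergamma(-3/4, 1) + 4/13 + uppergamma(-3/4, 1/2) + 2*2**(1/4)/3
F(-1/2) = -2*sqrt(pi)*erfc(sqrt(2)/2) - 2*exp(-1) + 2*sqrt(pi)*erfc(1) + 5/6 + 2*sqrt(2)*exp(-1/2)
F(4/3) = -uppergamma(4/3, 1) + 3*2**(1/6)/68 + uppergamma(4/3, 1/2) + 6/7

treat the 3 regions marked off by 1/2, 1 separately and sum
segment [0, 1/2) carries t**(3/2); integrate it
piece [1/2, 1): integrate exp(-t) against the kernel
the [1, ∞) slice contributes ∫ t**(-5/2)·t^(s-1) dt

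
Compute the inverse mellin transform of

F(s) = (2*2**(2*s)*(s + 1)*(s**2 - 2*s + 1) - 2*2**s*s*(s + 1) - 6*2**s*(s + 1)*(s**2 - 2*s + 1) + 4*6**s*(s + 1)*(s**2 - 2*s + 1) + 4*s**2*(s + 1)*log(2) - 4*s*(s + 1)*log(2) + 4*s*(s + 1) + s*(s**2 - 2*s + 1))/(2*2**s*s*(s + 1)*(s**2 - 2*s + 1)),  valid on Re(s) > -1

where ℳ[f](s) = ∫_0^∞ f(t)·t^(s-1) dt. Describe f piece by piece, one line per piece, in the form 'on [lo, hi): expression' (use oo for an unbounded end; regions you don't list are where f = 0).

split f at 1/2, 1, 2: ℳ[f](s) collects 4 kernel integrals
piece [0, 1/2): integrate t against the kernel
on [1/2, 1) integrate f = log(t)/t against the kernel
∫ over [1, 2) of 3·t^(s-1) joins the sum
piece [2, 3): integrate 2 against the kernel

on [0, 1/2): t
on [1/2, 1): log(t)/t
on [1, 2): 3
on [2, 3): 2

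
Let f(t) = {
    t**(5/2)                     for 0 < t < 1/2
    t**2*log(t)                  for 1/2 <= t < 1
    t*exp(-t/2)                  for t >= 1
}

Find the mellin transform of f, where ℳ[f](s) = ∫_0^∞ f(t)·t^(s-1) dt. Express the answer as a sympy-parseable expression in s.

(8*2**(2*s)*(2*s + 5)*(2*s + (s + 1)**2 + 3)*uppergamma(s + 1, 1/2) - 4*2**s*(2*s + 5) + 2*s + (s + 1)*(2*s + 5)*log(2) + (2*s + 5)*log(2) + sqrt(2)*(2*s + (s + 1)**2 + 3) + 5)/(4*2**s*(2*s + 5)*(2*s + (s + 1)**2 + 3))
  Re(s) > -5/2

remove the shared t-power first: t**(3/2) on [0, 1/2); t*log(t) on [1/2, 1); exp(-t/2) on [1, ∞)
the 3 pieces separated at 1/2, 1 each add one integral
on [0, 1/2) integrate f = t**(5/2) against the kernel
∫ over [1/2, 1) of t**2*log(t)·t^(s-1) joins the sum
segment 1 to ∞ holds t*exp(-t/2); add its integral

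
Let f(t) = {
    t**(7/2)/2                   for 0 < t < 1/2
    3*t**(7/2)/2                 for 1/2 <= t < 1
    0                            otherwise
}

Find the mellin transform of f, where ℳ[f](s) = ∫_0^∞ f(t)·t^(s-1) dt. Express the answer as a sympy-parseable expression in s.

(3 - 2*2**(-s - 7/2))/(2*s + 7)
  Re(s) > -7/2

integrate the 2 segments split at 1/2, then add the results
segment [0, 1/2) carries t**(7/2)/2; integrate it
for t in [1/2, 1): the term is ∫ 3*t**(7/2)/2·t^(s-1)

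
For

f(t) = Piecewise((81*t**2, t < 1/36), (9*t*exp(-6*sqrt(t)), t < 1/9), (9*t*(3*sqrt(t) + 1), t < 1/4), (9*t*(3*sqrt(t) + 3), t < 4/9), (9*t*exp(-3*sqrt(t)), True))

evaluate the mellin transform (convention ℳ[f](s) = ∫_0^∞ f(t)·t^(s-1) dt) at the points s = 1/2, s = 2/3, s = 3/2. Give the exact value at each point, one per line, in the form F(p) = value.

F(1/2) = (300*E + 4200 + 4403*exp(2))*exp(-2)/720
F(2/3) = 6**(2/3)*(-67392*3**(1/3) - 17664*2**(1/3) - 4160*uppergamma(10/3, 2) + 195 + 4160*uppergamma(10/3, 1) + 33280*2**(1/3)*uppergamma(10/3, 2) + 362496*2**(2/3))/299520
F(3/2) = (9100*E + 729120 + 118557*exp(2))*exp(-2)/60480

strip the power substitution: 81*t**4 on [0, 1/6); 9*t**2*exp(-6*t) on [1/6, 1/3); 9*t**2*(3*t + 1) on [1/3, 1/2); …
peel off the common scale on t: t**4 on [0, 1/2); t**2*exp(-2*t) on [1/2, 1); t**2*(t + 1) on [1, 3/2); …
reversing the shared t-power: t**2 on [0, 1/2); exp(-2*t) on [1/2, 1); t + 1 on [1, 3/2); …
split f at 1/36, 1/9, 1/4, 4/9: ℳ[f](s) collects 5 kernel integrals
the [0, 1/36) slice contributes ∫ 81*t**2·t^(s-1) dt
∫ 9*t*exp(-6*sqrt(t))·t^(s-1) over [1/36, 1/9)
∫ 9*t*(3*sqrt(t) + 1)·t^(s-1) over [1/9, 1/4)
the [1/4, 4/9) slice contributes ∫ 9*t*(3*sqrt(t) + 3)·t^(s-1) dt
for t in [4/9, ∞): the term is ∫ 9*t*exp(-3*sqrt(t))·t^(s-1)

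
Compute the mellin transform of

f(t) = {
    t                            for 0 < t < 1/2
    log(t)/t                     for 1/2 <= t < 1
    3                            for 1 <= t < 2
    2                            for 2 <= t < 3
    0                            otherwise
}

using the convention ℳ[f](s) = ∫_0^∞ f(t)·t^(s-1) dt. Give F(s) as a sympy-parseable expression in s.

split f at 1/2, 1, 2: ℳ[f](s) collects 4 kernel integrals
∫ t·t^(s-1) over [0, 1/2)
[1/2, 1) adds the kernel integral of log(t)/t
between 1 and 2 the integrand is 3·t^(s-1)
segment 2 to 3 holds 2; add its integral

(2*2**(2*s)*(s + 1)*(s**2 - 2*s + 1) - 2*2**s*s*(s + 1) - 6*2**s*(s + 1)*(s**2 - 2*s + 1) + 4*6**s*(s + 1)*(s**2 - 2*s + 1) + 4*s**2*(s + 1)*log(2) - 4*s*(s + 1)*log(2) + 4*s*(s + 1) + s*(s**2 - 2*s + 1))/(2*2**s*s*(s + 1)*(s**2 - 2*s + 1))
  Re(s) > -1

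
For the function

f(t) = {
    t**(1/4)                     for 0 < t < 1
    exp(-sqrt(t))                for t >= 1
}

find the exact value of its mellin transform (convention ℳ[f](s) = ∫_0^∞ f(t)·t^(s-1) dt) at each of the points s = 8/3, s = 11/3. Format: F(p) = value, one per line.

remove the power substitution first: sqrt(t) on [0, 1); exp(-t) on [1, ∞)
split f at 1: ℳ[f](s) collects 2 kernel integrals
for t in [0, 1): the term is ∫ t**(1/4)·t^(s-1)
for t in [1, ∞): the term is ∫ exp(-sqrt(t))·t^(s-1)

F(8/3) = 12/35 + 2*uppergamma(16/3, 1)
F(11/3) = 12/47 + 2*uppergamma(22/3, 1)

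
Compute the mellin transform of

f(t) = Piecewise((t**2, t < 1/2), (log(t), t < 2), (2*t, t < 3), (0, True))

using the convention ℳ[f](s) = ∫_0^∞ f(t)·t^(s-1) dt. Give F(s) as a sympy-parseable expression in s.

(-16*2**(2*s)*s**2*(s + 2) + 4*2**(2*s)*s*(s + 1)*(s + 2)*log(2) - 4*2**(2*s)*(s + 1)*(s + 2) + 24*6**s*s**2*(s + 2) + s**2*(s + 1) + 4*s*(s + 1)*(s + 2)*log(2) + 4*(s + 1)*(s + 2))/(4*2**s*s**2*(s + 1)*(s + 2))
  Re(s) > -2

cuts at 1/2, 2: linearity sums the 3 kernel integrals
between 0 and 1/2 the integrand is t**2·t^(s-1)
for t in [1/2, 2): the term is ∫ log(t)·t^(s-1)
piece [2, 3): integrate 2*t against the kernel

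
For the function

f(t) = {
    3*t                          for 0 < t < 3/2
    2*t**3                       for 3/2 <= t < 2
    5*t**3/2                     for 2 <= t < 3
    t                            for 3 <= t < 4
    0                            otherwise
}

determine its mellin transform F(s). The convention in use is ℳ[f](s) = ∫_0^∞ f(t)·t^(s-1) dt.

integrate the 4 segments split at 3/2, 2, 3, then add the results
segment 0 to 3/2 holds 3*t; add its integral
on [3/2, 2) integrate f = 2*t**3 against the kernel
over [2, 3), the kernel integral of 5*t**3/2 enters the sum
the [3, 4) slice contributes ∫ t·t^(s-1) dt

(16*2**(3*s)*s + 48*2**(3*s) - 16*2**(2*s)*s - 16*2**(2*s) - 9*3**s*s + 27*3**s + 258*6**s*s + 234*6**s)/(4*2**s*(s**2 + 4*s + 3))
  Re(s) > -1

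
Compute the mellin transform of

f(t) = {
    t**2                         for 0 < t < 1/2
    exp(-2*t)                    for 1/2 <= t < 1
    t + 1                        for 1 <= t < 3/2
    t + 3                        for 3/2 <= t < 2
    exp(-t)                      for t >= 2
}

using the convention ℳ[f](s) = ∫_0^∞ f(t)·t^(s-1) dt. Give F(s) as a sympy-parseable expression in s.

linearity at 1/2, 1, 3/2, 2 turns ℳ[f](s) into 5 summed integrals
segment 0 to 1/2 holds t**2; add its integral
[1/2, 1) adds the kernel integral of exp(-2*t)
piece [1, 3/2): integrate (t + 1) against the kernel
segment 3/2 to 2 holds (t + 3); add its integral
segment [2, ∞) carries exp(-t); integrate it

(20*2**(2*s)*s*(s + 2) + 12*2**(2*s)*(s + 2) + 4*2**s*s*(s + 1)*(s + 2)*uppergamma(s, 2) - 8*2**s*s*(s + 2) - 4*2**s*(s + 2) - 8*3**s*s*(s + 2) - 8*3**s*(s + 2) + 4*s*(s + 1)*(s + 2)*uppergamma(s, 1) - 4*s*(s + 1)*(s + 2)*uppergamma(s, 2) + s*(s + 1))/(4*2**s*s*(s + 1)*(s + 2))
  Re(s) > -2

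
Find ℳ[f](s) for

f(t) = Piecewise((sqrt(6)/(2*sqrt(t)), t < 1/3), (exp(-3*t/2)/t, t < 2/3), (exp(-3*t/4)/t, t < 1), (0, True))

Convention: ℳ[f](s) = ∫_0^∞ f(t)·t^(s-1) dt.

3**(1 - s)*(2**(2*s)*(2*s - 1)*uppergamma(s - 1, 1/2) - 2**(2*s)*(2*s - 1)*uppergamma(s - 1, 3/4) + 2**(s + 1)*(2*s - 1)*uppergamma(s - 1, 1/2) - 2**(s + 1)*(2*s - 1)*uppergamma(s - 1, 1) + 4*sqrt(2))/(4*(2*s - 1))
  Re(s) > 1/2

strip the shared t-power: sqrt(6)*sqrt(t)/2 on [0, 1/3); exp(-3*t/2) on [1/3, 2/3); exp(-3*t/4) on [2/3, 1)
reversing the common scale on t: sqrt(t) on [0, 1/2); exp(-t) on [1/2, 1); exp(-t/2) on [1, 3/2)
along the cuts 1/3, 2/3, ℳ[f](s) splits into 3 integrals
on [0, 1/3) integrate f = sqrt(6)/(2*sqrt(t)) against the kernel
segment 1/3 to 2/3 holds exp(-3*t/2)/t; add its integral
over [2/3, 1), the kernel integral of exp(-3*t/4)/t enters the sum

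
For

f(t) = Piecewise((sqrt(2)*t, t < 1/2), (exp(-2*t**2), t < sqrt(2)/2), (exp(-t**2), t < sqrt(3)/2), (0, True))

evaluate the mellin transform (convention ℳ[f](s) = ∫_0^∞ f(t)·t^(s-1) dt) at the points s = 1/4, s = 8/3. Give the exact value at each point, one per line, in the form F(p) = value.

F(1/4) = -uppergamma(1/8, 3/4)/2 - 2**(7/8)*uppergamma(1/8, 1)/4 + 2**(7/8)*uppergamma(1/8, 1/2)/4 + uppergamma(1/8, 1/2)/2 + 2*2**(1/4)/5
F(8/3) = -uppergamma(4/3, 3/4)/2 - 2**(2/3)*uppergamma(4/3, 1)/8 + 3*2**(5/6)/176 + 2**(2/3)*uppergamma(4/3, 1/2)/8 + uppergamma(4/3, 1/2)/2

undo the common scale on t: sqrt(2)*t/2 on [0, 1); exp(-t**2/2) on [1, sqrt(2)); exp(-t**2/4) on [sqrt(2), sqrt(3))
invert the power substitution to get sqrt(2)*sqrt(t)/2 on [0, 1); exp(-t/2) on [1, 2); exp(-t/4) on [2, 3)
strip the common scale on t: sqrt(t) on [0, 1/2); exp(-t) on [1/2, 1); exp(-t/2) on [1, 3/2)
breakpoints 1/2, sqrt(2)/2: one integral from each of the 3 segments
on [0, 1/2) integrate f = sqrt(2)*t against the kernel
the [1/2, sqrt(2)/2) slice contributes ∫ exp(-2*t**2)·t^(s-1) dt
on [sqrt(2)/2, sqrt(3)/2): add ∫ exp(-t**2)·t^(s-1) dt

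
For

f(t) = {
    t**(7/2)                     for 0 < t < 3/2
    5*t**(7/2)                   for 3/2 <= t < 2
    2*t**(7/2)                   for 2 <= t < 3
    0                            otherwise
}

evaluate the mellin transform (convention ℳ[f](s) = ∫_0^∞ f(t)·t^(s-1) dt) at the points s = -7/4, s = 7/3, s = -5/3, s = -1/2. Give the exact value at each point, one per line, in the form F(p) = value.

F(-7/4) = -12*2**(1/4)*3**(3/4)/7 + 24*2**(3/4)/7 + 24*3**(3/4)/7
F(7/3) = -729*2**(1/6)*3**(5/6)/280 + 576*2**(5/6)/35 + 2916*3**(5/6)/35
F(-5/3) = -18*2**(1/6)*3**(5/6)/11 + 36*2**(5/6)/11 + 36*3**(5/6)/11
F(-1/2) = 43/2

f breaks at 3/2, 2 into 3 integrals to sum
[0, 3/2) adds the kernel integral of t**(7/2)
∫ 5*t**(7/2)·t^(s-1) over [3/2, 2)
[2, 3) adds the kernel integral of 2*t**(7/2)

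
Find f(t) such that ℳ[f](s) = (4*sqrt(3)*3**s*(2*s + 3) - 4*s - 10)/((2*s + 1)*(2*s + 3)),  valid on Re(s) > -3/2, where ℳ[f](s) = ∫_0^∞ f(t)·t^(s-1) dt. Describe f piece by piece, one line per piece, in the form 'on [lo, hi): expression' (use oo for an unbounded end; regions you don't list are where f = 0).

linearity at 1 turns ℳ[f](s) into 2 summed integrals
segment [0, 1) carries t**(3/2); integrate it
on [1, 3) integrate f = 2*sqrt(t) against the kernel

on [0, 1): t**(3/2)
on [1, 3): 2*sqrt(t)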